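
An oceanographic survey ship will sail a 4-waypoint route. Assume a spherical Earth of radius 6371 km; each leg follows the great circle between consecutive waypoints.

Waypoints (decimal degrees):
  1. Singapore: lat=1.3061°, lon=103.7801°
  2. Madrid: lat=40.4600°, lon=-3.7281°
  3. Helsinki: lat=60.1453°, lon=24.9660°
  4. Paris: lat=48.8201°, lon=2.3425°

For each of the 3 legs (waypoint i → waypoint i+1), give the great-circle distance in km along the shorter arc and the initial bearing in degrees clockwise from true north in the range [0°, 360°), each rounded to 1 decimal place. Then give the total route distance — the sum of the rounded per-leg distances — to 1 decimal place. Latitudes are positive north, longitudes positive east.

Leg 1: dist=11381.9 km, bearing=312.0°
Leg 2: dist=2945.1 km, bearing=32.4°
Leg 3: dist=1911.9 km, bearing=239.0°
Total: 16238.9 km

Leg 1: φ1=0.0227957, φ2=0.7061602, Δφ=0.6833645, Δλ=-1.8763721 rad; a=sin²(Δφ/2)+cosφ1·cosφ2·sin²(Δλ/2)=0.6070239406; c=2·atan2(√a, √(1-a))=1.786513343; dist=6371·c=11381.877 ≈ 11381.9 km; running total=11381.9 km
Leg 1 bearing: y=sinΔλ·cosφ2=-0.72561155, x=cosφ1·sinφ2-sinφ1·cosφ2·cosΔλ=0.65396589; θ=atan2(y, x)=-47.9729° <0 so +360° → 312.0271° ≈ 312.0°
Leg 2: φ1=0.7061602, φ2=1.0497335, Δφ=0.3435733, Δλ=0.5008065 rad; a=sin²(Δφ/2)+cosφ1·cosφ2·sin²(Δλ/2)=0.0524780334; c=2·atan2(√a, √(1-a))=0.462266624; dist=6371·c=2945.101 ≈ 2945.1 km; running total=14327.0 km
Leg 2 bearing: y=sinΔλ·cosφ2=0.23901134, x=cosφ1·sinφ2-sinφ1·cosφ2·cosΔλ=0.37652349; θ=atan2(y, x)=32.4068° ≈ 32.4°
Leg 3: φ1=1.0497335, φ2=0.8520715, Δφ=-0.1976620, Δλ=-0.3948546 rad; a=sin²(Δφ/2)+cosφ1·cosφ2·sin²(Δλ/2)=0.0223461788; c=2·atan2(√a, √(1-a))=0.300097598; dist=6371·c=1911.922 ≈ 1911.9 km; running total=16238.9 km
Leg 3 bearing: y=sinΔλ·cosφ2=-0.25327912, x=cosφ1·sinφ2-sinφ1·cosφ2·cosΔλ=-0.15243685; θ=atan2(y, x)=-121.0418° <0 so +360° → 238.9582° ≈ 239.0°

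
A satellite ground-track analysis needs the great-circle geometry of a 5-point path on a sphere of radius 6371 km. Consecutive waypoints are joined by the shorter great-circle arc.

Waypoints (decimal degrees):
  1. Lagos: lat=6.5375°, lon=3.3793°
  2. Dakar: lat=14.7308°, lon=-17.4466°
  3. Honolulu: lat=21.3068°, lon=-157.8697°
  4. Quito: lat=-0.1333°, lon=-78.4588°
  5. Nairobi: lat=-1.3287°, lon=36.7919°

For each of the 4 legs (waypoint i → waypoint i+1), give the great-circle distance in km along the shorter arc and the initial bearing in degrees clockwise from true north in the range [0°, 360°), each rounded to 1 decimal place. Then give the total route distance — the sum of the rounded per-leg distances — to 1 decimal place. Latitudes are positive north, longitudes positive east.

Leg 1: φ1=0.1141009, φ2=0.2571010, Δφ=0.1430001, Δλ=-0.3634805 rad; a=sin²(Δφ/2)+cosφ1·cosφ2·sin²(Δλ/2)=0.0364918424; c=2·atan2(√a, √(1-a))=0.384419429; dist=6371·c=2449.136 ≈ 2449.1 km; running total=2449.1 km
Leg 1 bearing: y=sinΔλ·cosφ2=-0.34384368, x=cosφ1·sinφ2-sinφ1·cosφ2·cosΔλ=0.14970730; θ=atan2(y, x)=-66.4720° <0 so +360° → 293.5280° ≈ 293.5°
Leg 2: φ1=0.2571010, φ2=0.3718738, Δφ=0.1147729, Δλ=-2.4508454 rad; a=sin²(Δφ/2)+cosφ1·cosφ2·sin²(Δλ/2)=0.8010445319; c=2·atan2(√a, √(1-a))=2.216911331; dist=6371·c=14123.942 ≈ 14123.9 km; running total=16573.0 km
Leg 2 bearing: y=sinΔλ·cosφ2=-0.59356539, x=cosφ1·sinφ2-sinφ1·cosφ2·cosΔλ=0.53401206; θ=atan2(y, x)=-48.0233° <0 so +360° → 311.9767° ≈ 312.0°
Leg 3: φ1=0.3718738, φ2=-0.0023265, Δφ=-0.3742003, Δλ=1.3859817 rad; a=sin²(Δφ/2)+cosφ1·cosφ2·sin²(Δλ/2)=0.4148210603; c=2·atan2(√a, √(1-a))=1.399603481; dist=6371·c=8916.874 ≈ 8916.9 km; running total=25489.9 km
Leg 3 bearing: y=sinΔλ·cosφ2=0.98296767, x=cosφ1·sinφ2-sinφ1·cosφ2·cosΔλ=-0.06894027; θ=atan2(y, x)=94.0119° ≈ 94.0°
Leg 4: φ1=-0.0023265, φ2=-0.0231902, Δφ=-0.0208637, Δλ=2.0115042 rad; a=sin²(Δφ/2)+cosφ1·cosφ2·sin²(Δλ/2)=0.7132049946; c=2·atan2(√a, √(1-a))=2.011316449; dist=6371·c=12814.097 ≈ 12814.1 km; running total=38304.0 km
Leg 4 bearing: y=sinΔλ·cosφ2=0.90420675, x=cosφ1·sinφ2-sinφ1·cosφ2·cosΔλ=-0.02418023; θ=atan2(y, x)=91.5318° ≈ 91.5°

Leg 1: dist=2449.1 km, bearing=293.5°
Leg 2: dist=14123.9 km, bearing=312.0°
Leg 3: dist=8916.9 km, bearing=94.0°
Leg 4: dist=12814.1 km, bearing=91.5°
Total: 38304.0 km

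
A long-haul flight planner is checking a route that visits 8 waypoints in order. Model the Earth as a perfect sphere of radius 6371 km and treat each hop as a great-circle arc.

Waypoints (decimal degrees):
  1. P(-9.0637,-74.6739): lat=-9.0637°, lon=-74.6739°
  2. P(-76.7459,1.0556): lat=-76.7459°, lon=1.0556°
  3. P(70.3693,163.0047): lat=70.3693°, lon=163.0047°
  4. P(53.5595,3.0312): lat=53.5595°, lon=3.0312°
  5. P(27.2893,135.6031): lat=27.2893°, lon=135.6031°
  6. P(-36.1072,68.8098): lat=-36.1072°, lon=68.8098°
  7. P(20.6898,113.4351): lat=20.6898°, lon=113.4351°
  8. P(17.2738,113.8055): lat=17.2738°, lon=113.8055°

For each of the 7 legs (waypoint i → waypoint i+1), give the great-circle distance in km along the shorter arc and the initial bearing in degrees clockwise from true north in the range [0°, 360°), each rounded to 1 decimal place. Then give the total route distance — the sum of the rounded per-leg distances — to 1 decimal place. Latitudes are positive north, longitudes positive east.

Leg 1: dist=8665.2 km, bearing=166.9°
Leg 2: dist=19114.3 km, bearing=132.4°
Leg 3: dist=6141.7 km, bearing=345.7°
Leg 4: dist=9932.9 km, bearing=40.9°
Leg 5: dist=9926.4 km, bearing=228.0°
Leg 6: dist=7866.9 km, bearing=44.1°
Leg 7: dist=381.8 km, bearing=174.1°
Total: 62029.2 km

Leg 1: φ1=-0.1581914, φ2=-1.3394686, Δφ=-1.1812772, Δλ=1.3217291 rad; a=sin²(Δφ/2)+cosφ1·cosφ2·sin²(Δλ/2)=0.3954271690; c=2·atan2(√a, √(1-a))=1.360095108; dist=6371·c=8665.166 ≈ 8665.2 km; running total=8665.2 km
Leg 1 bearing: y=sinΔλ·cosφ2=0.22219541, x=cosφ1·sinφ2-sinφ1·cosφ2·cosΔλ=-0.95230630; θ=atan2(y, x)=166.8665° ≈ 166.9°
Leg 2: φ1=-1.3394686, φ2=1.2281760, Δφ=2.5676446, Δλ=2.8265450 rad; a=sin²(Δφ/2)+cosφ1·cosφ2·sin²(Δλ/2)=0.9950111646; c=2·atan2(√a, √(1-a))=3.000211556; dist=6371·c=19114.348 ≈ 19114.3 km; running total=27779.5 km
Leg 2 bearing: y=sinΔλ·cosφ2=0.10410001, x=cosφ1·sinφ2-sinφ1·cosφ2·cosΔλ=-0.09496829; θ=atan2(y, x)=132.3736° ≈ 132.4°
Leg 3: φ1=1.2281760, φ2=0.9347896, Δφ=-0.2933864, Δλ=-2.7920643 rad; a=sin²(Δφ/2)+cosφ1·cosφ2·sin²(Δλ/2)=0.2148857960; c=2·atan2(√a, √(1-a))=0.964012456; dist=6371·c=6141.723 ≈ 6141.7 km; running total=33921.2 km
Leg 3 bearing: y=sinΔλ·cosφ2=-0.20341389, x=cosφ1·sinφ2-sinφ1·cosφ2·cosΔλ=0.79590348; θ=atan2(y, x)=-14.3365° <0 so +360° → 345.6635° ≈ 345.7°
Leg 4: φ1=0.9347896, φ2=0.4762881, Δφ=-0.4585015, Δλ=2.3138162 rad; a=sin²(Δφ/2)+cosφ1·cosφ2·sin²(Δλ/2)=0.4941397527; c=2·atan2(√a, √(1-a))=1.559075564; dist=6371·c=9932.870 ≈ 9932.9 km; running total=43854.1 km
Leg 4 bearing: y=sinΔλ·cosφ2=0.65446653, x=cosφ1·sinφ2-sinφ1·cosφ2·cosΔλ=0.75600012; θ=atan2(y, x)=40.8826° ≈ 40.9°
Leg 5: φ1=0.4762881, φ2=-0.6301895, Δφ=-1.1064777, Δλ=-1.1657630 rad; a=sin²(Δφ/2)+cosφ1·cosφ2·sin²(Δλ/2)=0.4936285442; c=2·atan2(√a, √(1-a))=1.558053070; dist=6371·c=9926.356 ≈ 9926.4 km; running total=53780.5 km
Leg 5 bearing: y=sinΔλ·cosφ2=-0.74254677, x=cosφ1·sinφ2-sinφ1·cosφ2·cosΔλ=-0.66967298; θ=atan2(y, x)=-132.0460° <0 so +360° → 227.9540° ≈ 228.0°
Leg 6: φ1=-0.6301895, φ2=0.3611051, Δφ=0.9912947, Δλ=0.7788584 rad; a=sin²(Δφ/2)+cosφ1·cosφ2·sin²(Δλ/2)=0.3351406005; c=2·atan2(√a, √(1-a))=1.234790625; dist=6371·c=7866.851 ≈ 7866.9 km; running total=61647.4 km
Leg 6 bearing: y=sinΔλ·cosφ2=0.65716312, x=cosφ1·sinφ2-sinφ1·cosφ2·cosΔλ=0.67780686; θ=atan2(y, x)=44.1141° ≈ 44.1°
Leg 7: φ1=0.3611051, φ2=0.3014847, Δφ=-0.0596204, Δλ=0.0064647 rad; a=sin²(Δφ/2)+cosφ1·cosφ2·sin²(Δλ/2)=0.0008977196; c=2·atan2(√a, √(1-a))=0.059932908; dist=6371·c=381.833 ≈ 381.8 km; running total=62029.2 km
Leg 7 bearing: y=sinΔλ·cosφ2=0.00617308, x=cosφ1·sinφ2-sinφ1·cosφ2·cosΔλ=-0.05957808; θ=atan2(y, x)=174.0845° ≈ 174.1°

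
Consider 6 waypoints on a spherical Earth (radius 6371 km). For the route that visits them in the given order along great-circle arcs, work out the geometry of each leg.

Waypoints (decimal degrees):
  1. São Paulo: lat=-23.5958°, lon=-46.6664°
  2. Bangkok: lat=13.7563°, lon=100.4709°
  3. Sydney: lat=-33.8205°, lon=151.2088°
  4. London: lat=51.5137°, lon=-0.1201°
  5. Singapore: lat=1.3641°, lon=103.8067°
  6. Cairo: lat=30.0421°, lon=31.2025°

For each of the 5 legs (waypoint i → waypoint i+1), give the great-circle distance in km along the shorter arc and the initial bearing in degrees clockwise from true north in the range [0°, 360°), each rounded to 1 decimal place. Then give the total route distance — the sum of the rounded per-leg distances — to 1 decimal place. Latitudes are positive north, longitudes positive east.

Leg 1: φ1=-0.4118244, φ2=0.2400927, Δφ=0.6519171, Δλ=2.5680303 rad; a=sin²(Δφ/2)+cosφ1·cosφ2·sin²(Δλ/2)=0.9214247789; c=2·atan2(√a, √(1-a))=2.573352904; dist=6371·c=16394.831 ≈ 16394.8 km; running total=16394.8 km
Leg 1 bearing: y=sinΔλ·cosφ2=0.52706296, x=cosφ1·sinφ2-sinφ1·cosφ2·cosΔλ=-0.10867040; θ=atan2(y, x)=101.6501° ≈ 101.7°
Leg 2: φ1=0.2400927, φ2=-0.5902791, Δφ=-0.8303718, Δλ=0.8855434 rad; a=sin²(Δφ/2)+cosφ1·cosφ2·sin²(Δλ/2)=0.3108284973; c=2·atan2(√a, √(1-a))=1.182790744; dist=6371·c=7535.560 ≈ 7535.6 km; running total=23930.4 km
Leg 2 bearing: y=sinΔλ·cosφ2=0.64324306, x=cosφ1·sinφ2-sinφ1·cosφ2·cosΔλ=-0.66565376; θ=atan2(y, x)=135.9809° ≈ 136.0°
Leg 3: φ1=-0.5902791, φ2=0.8990837, Δφ=1.4893628, Δλ=-2.6411876 rad; a=sin²(Δφ/2)+cosφ1·cosφ2·sin²(Δλ/2)=0.9446523870; c=2·atan2(√a, √(1-a))=2.666619007; dist=6371·c=16989.030 ≈ 16989.0 km; running total=40919.4 km
Leg 3 bearing: y=sinΔλ·cosφ2=-0.29858091, x=cosφ1·sinφ2-sinφ1·cosφ2·cosΔλ=0.34639062; θ=atan2(y, x)=-40.7606° <0 so +360° → 319.2394° ≈ 319.2°
Leg 4: φ1=0.8990837, φ2=0.0238080, Δφ=-0.8752756, Δλ=1.8138648 rad; a=sin²(Δφ/2)+cosφ1·cosφ2·sin²(Δλ/2)=0.5655532361; c=2·atan2(√a, √(1-a))=1.702281330; dist=6371·c=10845.234 ≈ 10845.2 km; running total=51764.6 km
Leg 4 bearing: y=sinΔλ·cosφ2=0.97032894, x=cosφ1·sinφ2-sinφ1·cosφ2·cosΔλ=0.20315717; θ=atan2(y, x)=78.1748° ≈ 78.2°
Leg 5: φ1=0.0238080, φ2=0.5243336, Δφ=0.5005255, Δλ=-1.2671823 rad; a=sin²(Δφ/2)+cosφ1·cosφ2·sin²(Δλ/2)=0.3646744357; c=2·atan2(√a, √(1-a))=1.296726987; dist=6371·c=8261.448 ≈ 8261.4 km; running total=60026.0 km
Leg 5 bearing: y=sinΔλ·cosφ2=-0.82606454, x=cosφ1·sinφ2-sinφ1·cosφ2·cosΔλ=0.49433324; θ=atan2(y, x)=-59.1029° <0 so +360° → 300.8971° ≈ 300.9°

Leg 1: dist=16394.8 km, bearing=101.7°
Leg 2: dist=7535.6 km, bearing=136.0°
Leg 3: dist=16989.0 km, bearing=319.2°
Leg 4: dist=10845.2 km, bearing=78.2°
Leg 5: dist=8261.4 km, bearing=300.9°
Total: 60026.0 km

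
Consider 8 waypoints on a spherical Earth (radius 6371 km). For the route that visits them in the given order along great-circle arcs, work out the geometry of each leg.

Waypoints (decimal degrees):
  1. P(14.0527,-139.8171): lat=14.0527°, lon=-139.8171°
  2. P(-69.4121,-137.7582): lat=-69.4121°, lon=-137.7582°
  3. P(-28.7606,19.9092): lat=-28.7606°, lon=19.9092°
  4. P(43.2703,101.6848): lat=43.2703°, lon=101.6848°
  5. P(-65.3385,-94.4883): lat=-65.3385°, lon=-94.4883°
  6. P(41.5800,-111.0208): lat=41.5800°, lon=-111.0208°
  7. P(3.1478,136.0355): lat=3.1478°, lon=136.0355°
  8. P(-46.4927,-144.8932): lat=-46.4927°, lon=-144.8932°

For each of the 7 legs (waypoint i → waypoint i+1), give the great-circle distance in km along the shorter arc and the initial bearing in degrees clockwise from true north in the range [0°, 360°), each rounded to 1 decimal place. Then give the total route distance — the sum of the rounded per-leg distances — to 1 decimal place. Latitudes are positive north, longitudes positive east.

Leg 1: dist=9282.3 km, bearing=179.3°
Leg 2: dist=8949.7 km, bearing=160.3°
Leg 3: dist=11541.8 km, bearing=47.9°
Leg 4: dist=17364.8 km, bearing=163.3°
Leg 5: dist=11974.9 km, bearing=347.1°
Leg 6: dist=11648.4 km, bearing=288.0°
Leg 7: dist=9430.2 km, bearing=137.3°
Total: 80192.1 km

Leg 1: φ1=0.2452659, φ2=-1.2114697, Δφ=-1.4567356, Δλ=0.0359346 rad; a=sin²(Δφ/2)+cosφ1·cosφ2·sin²(Δλ/2)=0.4432033103; c=2·atan2(√a, √(1-a))=1.456957227; dist=6371·c=9282.274 ≈ 9282.3 km; running total=9282.3 km
Leg 1 bearing: y=sinΔλ·cosφ2=0.01263346, x=cosφ1·sinφ2-sinφ1·cosφ2·cosΔλ=-0.99344700; θ=atan2(y, x)=179.2714° ≈ 179.3°
Leg 2: φ1=-1.2114697, φ2=-0.5019672, Δφ=0.7095025, Δλ=2.7518153 rad; a=sin²(Δφ/2)+cosφ1·cosφ2·sin²(Δλ/2)=0.4173604529; c=2·atan2(√a, √(1-a))=1.404755336; dist=6371·c=8949.696 ≈ 8949.7 km; running total=18232.0 km
Leg 2 bearing: y=sinΔλ·cosφ2=0.33310702, x=cosφ1·sinφ2-sinφ1·cosφ2·cosΔλ=-0.92829011; θ=atan2(y, x)=160.2600° ≈ 160.3°
Leg 3: φ1=-0.5019672, φ2=0.7552092, Δφ=1.2571764, Δλ=1.4272535 rad; a=sin²(Δφ/2)+cosφ1·cosφ2·sin²(Δλ/2)=0.6192454243; c=2·atan2(√a, √(1-a))=1.811607888; dist=6371·c=11541.754 ≈ 11541.8 km; running total=29773.8 km
Leg 3 bearing: y=sinΔλ·cosφ2=0.72063966, x=cosφ1·sinφ2-sinφ1·cosφ2·cosΔλ=0.65099969; θ=atan2(y, x)=47.9065° ≈ 47.9°
Leg 4: φ1=0.7552092, φ2=-1.1403720, Δφ=-1.8955812, Δλ=-3.4238665 rad; a=sin²(Δφ/2)+cosφ1·cosφ2·sin²(Δλ/2)=0.9573568196; c=2·atan2(√a, √(1-a))=2.725595044; dist=6371·c=17364.766 ≈ 17364.8 km; running total=47138.6 km
Leg 4 bearing: y=sinΔλ·cosφ2=0.11622272, x=cosφ1·sinφ2-sinφ1·cosφ2·cosΔλ=-0.38702873; θ=atan2(y, x)=163.2853° ≈ 163.3°
Leg 5: φ1=-1.1403720, φ2=0.7257079, Δφ=1.8660799, Δλ=-0.2885466 rad; a=sin²(Δφ/2)+cosφ1·cosφ2·sin²(Δλ/2)=0.6519573242; c=2·atan2(√a, √(1-a))=1.879595310; dist=6371·c=11974.902 ≈ 11974.9 km; running total=59113.5 km
Leg 5 bearing: y=sinΔλ·cosφ2=-0.21285874, x=cosφ1·sinφ2-sinφ1·cosφ2·cosΔλ=0.92861566; θ=atan2(y, x)=-12.9104° <0 so +360° → 347.0896° ≈ 347.1°
Leg 6: φ1=0.7257079, φ2=0.0549395, Δφ=-0.6707684, Δλ=4.3119459 rad; a=sin²(Δφ/2)+cosφ1·cosφ2·sin²(Δλ/2)=0.6273593735; c=2·atan2(√a, √(1-a))=1.828353172; dist=6371·c=11648.438 ≈ 11648.4 km; running total=70761.9 km
Leg 6 bearing: y=sinΔλ·cosφ2=-0.91949892, x=cosφ1·sinφ2-sinφ1·cosφ2·cosΔλ=0.29939956; θ=atan2(y, x)=-71.9641° <0 so +360° → 288.0359° ≈ 288.0°
Leg 7: φ1=0.0549395, φ2=-0.8114507, Δφ=-0.8663902, Δλ=-4.9031308 rad; a=sin²(Δφ/2)+cosφ1·cosφ2·sin²(Δλ/2)=0.4547514772; c=2·atan2(√a, √(1-a))=1.480175300; dist=6371·c=9430.197 ≈ 9430.2 km; running total=80192.1 km
Leg 7 bearing: y=sinΔλ·cosφ2=0.67596123, x=cosφ1·sinφ2-sinφ1·cosφ2·cosΔλ=-0.73135949; θ=atan2(y, x)=137.2542° ≈ 137.3°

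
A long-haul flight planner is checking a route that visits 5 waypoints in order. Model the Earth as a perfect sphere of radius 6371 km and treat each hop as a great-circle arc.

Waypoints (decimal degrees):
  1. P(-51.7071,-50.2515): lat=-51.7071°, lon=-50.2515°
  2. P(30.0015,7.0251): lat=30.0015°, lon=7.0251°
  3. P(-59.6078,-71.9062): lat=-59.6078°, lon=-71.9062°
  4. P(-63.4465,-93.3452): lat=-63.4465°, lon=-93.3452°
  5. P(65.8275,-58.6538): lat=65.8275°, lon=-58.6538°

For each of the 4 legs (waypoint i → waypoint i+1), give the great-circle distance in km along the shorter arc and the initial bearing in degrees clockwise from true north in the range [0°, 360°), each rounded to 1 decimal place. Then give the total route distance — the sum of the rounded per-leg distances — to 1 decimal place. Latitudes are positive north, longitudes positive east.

Leg 1: dist=10660.7 km, bearing=47.1°
Leg 2: dist=12266.6 km, bearing=212.0°
Leg 3: dist=1207.0 km, bearing=240.2°
Leg 4: dist=14647.3 km, bearing=18.2°
Total: 38781.6 km

Leg 1: φ1=-0.9024591, φ2=0.5236250, Δφ=1.4260841, Δλ=0.9996653 rad; a=sin²(Δφ/2)+cosφ1·cosφ2·sin²(Δλ/2)=0.5511694450; c=2·atan2(√a, √(1-a))=1.673314701; dist=6371·c=10660.688 ≈ 10660.7 km; running total=10660.7 km
Leg 1 bearing: y=sinΔλ·cosφ2=0.72856756, x=cosφ1·sinφ2-sinφ1·cosφ2·cosΔλ=0.67728580; θ=atan2(y, x)=47.0891° ≈ 47.1°
Leg 2: φ1=0.5236250, φ2=-1.0403524, Δφ=-1.5639773, Δλ=-1.3776111 rad; a=sin²(Δφ/2)+cosφ1·cosφ2·sin²(Δλ/2)=0.6735980526; c=2·atan2(√a, √(1-a))=1.925375881; dist=6371·c=12266.570 ≈ 12266.6 km; running total=22927.3 km
Leg 2 bearing: y=sinΔλ·cosφ2=-0.49650513, x=cosφ1·sinφ2-sinφ1·cosφ2·cosΔλ=-0.79557371; θ=atan2(y, x)=-148.0324° <0 so +360° → 211.9676° ≈ 212.0°
Leg 3: φ1=-1.0403524, φ2=-1.1073503, Δφ=-0.0669980, Δλ=-0.3741811 rad; a=sin²(Δφ/2)+cosφ1·cosφ2·sin²(Δλ/2)=0.0089461290; c=2·atan2(√a, √(1-a))=0.189451153; dist=6371·c=1206.993 ≈ 1207.0 km; running total=24134.3 km
Leg 3 bearing: y=sinΔλ·cosφ2=-0.16339533, x=cosφ1·sinφ2-sinφ1·cosφ2·cosΔλ=-0.09362879; θ=atan2(y, x)=-119.8136° <0 so +360° → 240.1864° ≈ 240.2°
Leg 4: φ1=-1.1073503, φ2=1.1489066, Δφ=2.2562569, Δλ=0.6054792 rad; a=sin²(Δφ/2)+cosφ1·cosφ2·sin²(Δλ/2)=0.8327855834; c=2·atan2(√a, √(1-a))=2.299055180; dist=6371·c=14647.281 ≈ 14647.3 km; running total=38781.6 km
Leg 4 bearing: y=sinΔλ·cosφ2=0.23306101, x=cosφ1·sinφ2-sinφ1·cosφ2·cosΔλ=0.70901170; θ=atan2(y, x)=18.1963° ≈ 18.2°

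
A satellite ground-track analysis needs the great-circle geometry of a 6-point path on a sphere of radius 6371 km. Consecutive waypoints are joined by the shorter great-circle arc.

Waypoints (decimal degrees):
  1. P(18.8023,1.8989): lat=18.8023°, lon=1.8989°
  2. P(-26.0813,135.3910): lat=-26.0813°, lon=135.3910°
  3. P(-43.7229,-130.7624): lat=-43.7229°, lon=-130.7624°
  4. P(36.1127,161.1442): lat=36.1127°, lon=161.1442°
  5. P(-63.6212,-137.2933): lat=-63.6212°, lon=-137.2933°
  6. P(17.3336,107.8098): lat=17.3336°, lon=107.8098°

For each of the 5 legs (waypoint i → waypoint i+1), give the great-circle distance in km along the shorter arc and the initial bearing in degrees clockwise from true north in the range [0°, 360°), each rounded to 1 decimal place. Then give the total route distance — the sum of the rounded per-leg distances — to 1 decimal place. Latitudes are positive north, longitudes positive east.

Leg 1: dist=15192.1 km, bearing=108.4°
Leg 2: dist=8329.7 km, bearing=131.7°
Leg 3: dist=11222.4 km, bearing=310.2°
Leg 4: dist=12333.9 km, bearing=155.3°
Leg 5: dist=12949.0 km, bearing=255.3°
Total: 60027.1 km

Leg 1: φ1=0.3281620, φ2=-0.4552046, Δφ=-0.7833666, Δλ=2.3298767 rad; a=sin²(Δφ/2)+cosφ1·cosφ2·sin²(Δλ/2)=0.8634410314; c=2·atan2(√a, √(1-a))=2.384567248; dist=6371·c=15192.078 ≈ 15192.1 km; running total=15192.1 km
Leg 1 bearing: y=sinΔλ·cosφ2=0.65159555, x=cosφ1·sinφ2-sinφ1·cosφ2·cosΔλ=-0.21694633; θ=atan2(y, x)=108.4150° ≈ 108.4°
Leg 2: φ1=-0.4552046, φ2=-0.7631086, Δφ=-0.3079040, Δλ=-4.6452531 rad; a=sin²(Δφ/2)+cosφ1·cosφ2·sin²(Δλ/2)=0.3698372068; c=2·atan2(√a, √(1-a))=1.307436926; dist=6371·c=8329.681 ≈ 8329.7 km; running total=23521.8 km
Leg 2 bearing: y=sinΔλ·cosφ2=0.72106290, x=cosφ1·sinφ2-sinφ1·cosφ2·cosΔλ=-0.64210504; θ=atan2(y, x)=131.6850° ≈ 131.7°
Leg 3: φ1=-0.7631086, φ2=0.6302855, Δφ=1.3933941, Δλ=5.0947313 rad; a=sin²(Δφ/2)+cosφ1·cosφ2·sin²(Δλ/2)=0.5947672882; c=2·atan2(√a, √(1-a))=1.761484436; dist=6371·c=11222.417 ≈ 11222.4 km; running total=34744.2 km
Leg 3 bearing: y=sinΔλ·cosφ2=-0.74952640, x=cosφ1·sinφ2-sinφ1·cosφ2·cosΔλ=0.63426085; θ=atan2(y, x)=-49.7616° <0 so +360° → 310.2384° ≈ 310.2°
Leg 4: φ1=0.6302855, φ2=-1.1103994, Δφ=-1.7406849, Δλ=-5.2087170 rad; a=sin²(Δφ/2)+cosφ1·cosφ2·sin²(Δλ/2)=0.6785413540; c=2·atan2(√a, √(1-a))=1.935939153; dist=6371·c=12333.868 ≈ 12333.9 km; running total=47078.1 km
Leg 4 bearing: y=sinΔλ·cosφ2=0.39069275, x=cosφ1·sinφ2-sinφ1·cosφ2·cosΔλ=-0.84844040; θ=atan2(y, x)=155.2747° ≈ 155.3°
Leg 5: φ1=-1.1103994, φ2=0.3025284, Δφ=1.4129278, Δλ=4.2778561 rad; a=sin²(Δφ/2)+cosφ1·cosφ2·sin²(Δλ/2)=0.7227320749; c=2·atan2(√a, √(1-a))=2.032488950; dist=6371·c=12948.987 ≈ 12949.0 km; running total=60027.1 km
Leg 5 bearing: y=sinΔλ·cosφ2=-0.86587348, x=cosφ1·sinφ2-sinφ1·cosφ2·cosΔλ=-0.22765061; θ=atan2(y, x)=-104.7305° <0 so +360° → 255.2695° ≈ 255.3°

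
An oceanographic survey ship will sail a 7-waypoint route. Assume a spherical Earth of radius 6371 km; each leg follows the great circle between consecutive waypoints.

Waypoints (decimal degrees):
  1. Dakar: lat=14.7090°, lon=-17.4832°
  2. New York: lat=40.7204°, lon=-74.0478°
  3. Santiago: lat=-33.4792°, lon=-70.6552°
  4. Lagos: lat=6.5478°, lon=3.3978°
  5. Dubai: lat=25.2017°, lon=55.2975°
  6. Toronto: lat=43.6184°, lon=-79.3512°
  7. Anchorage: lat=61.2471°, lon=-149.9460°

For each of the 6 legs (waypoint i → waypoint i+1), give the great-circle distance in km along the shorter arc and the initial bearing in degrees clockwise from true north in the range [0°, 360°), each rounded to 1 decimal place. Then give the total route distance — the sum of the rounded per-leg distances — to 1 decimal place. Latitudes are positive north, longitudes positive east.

Leg 1: φ1=0.2567205, φ2=0.7107051, Δφ=0.4539846, Δλ=-0.9872385 rad; a=sin²(Δφ/2)+cosφ1·cosφ2·sin²(Δλ/2)=0.2152207800; c=2·atan2(√a, √(1-a))=0.964827781; dist=6371·c=6146.918 ≈ 6146.9 km; running total=6146.9 km
Leg 1 bearing: y=sinΔλ·cosφ2=-0.63247506, x=cosφ1·sinφ2-sinφ1·cosφ2·cosΔλ=0.52495569; θ=atan2(y, x)=-50.3073° <0 so +360° → 309.6927° ≈ 309.7°
Leg 2: φ1=0.7107051, φ2=-0.5843223, Δφ=-1.2950273, Δλ=0.0592120 rad; a=sin²(Δφ/2)+cosφ1·cosφ2·sin²(Δλ/2)=0.3644104506; c=2·atan2(√a, √(1-a))=1.296178506; dist=6371·c=8257.953 ≈ 8258.0 km; running total=14404.9 km
Leg 2 bearing: y=sinΔλ·cosφ2=0.04935909, x=cosφ1·sinφ2-sinφ1·cosφ2·cosΔλ=-0.96126249; θ=atan2(y, x)=177.0605° ≈ 177.1°
Leg 3: φ1=-0.5843223, φ2=0.1142807, Δφ=0.6986029, Δλ=1.2924687 rad; a=sin²(Δφ/2)+cosφ1·cosφ2·sin²(Δλ/2)=0.4176176392; c=2·atan2(√a, √(1-a))=1.405276859; dist=6371·c=8953.019 ≈ 8953.0 km; running total=23357.9 km
Leg 3 bearing: y=sinΔλ·cosφ2=0.95524435, x=cosφ1·sinφ2-sinφ1·cosφ2·cosΔλ=0.24568438; θ=atan2(y, x)=75.5764° ≈ 75.6°
Leg 4: φ1=0.1142807, φ2=0.4398526, Δφ=0.3255720, Δλ=0.9058206 rad; a=sin²(Δφ/2)+cosφ1·cosφ2·sin²(Δλ/2)=0.1983897762; c=2·atan2(√a, √(1-a))=0.923263552; dist=6371·c=5882.112 ≈ 5882.1 km; running total=29240.0 km
Leg 4 bearing: y=sinΔλ·cosφ2=0.71202723, x=cosφ1·sinφ2-sinφ1·cosφ2·cosΔλ=0.35936376; θ=atan2(y, x)=63.2197° ≈ 63.2°
Leg 5: φ1=0.4398526, φ2=0.7612847, Δφ=0.3214321, Δλ=-2.3500631 rad; a=sin²(Δφ/2)+cosφ1·cosφ2·sin²(Δλ/2)=0.5832959330; c=2·atan2(√a, √(1-a))=1.738168545; dist=6371·c=11073.872 ≈ 11073.9 km; running total=40313.9 km
Leg 5 bearing: y=sinΔλ·cosφ2=-0.51503926, x=cosφ1·sinφ2-sinφ1·cosφ2·cosΔλ=0.84082204; θ=atan2(y, x)=-31.4892° <0 so +360° → 328.5108° ≈ 328.5°
Leg 6: φ1=0.7612847, φ2=1.0689636, Δφ=0.3076789, Δλ=-1.2321117 rad; a=sin²(Δφ/2)+cosφ1·cosφ2·sin²(Δλ/2)=0.1397510290; c=2·atan2(√a, √(1-a))=0.766276218; dist=6371·c=4881.946 ≈ 4881.9 km; running total=45195.8 km
Leg 6 bearing: y=sinΔλ·cosφ2=-0.45370686, x=cosφ1·sinφ2-sinφ1·cosφ2·cosΔλ=0.52443570; θ=atan2(y, x)=-40.8642° <0 so +360° → 319.1358° ≈ 319.1°

Leg 1: dist=6146.9 km, bearing=309.7°
Leg 2: dist=8258.0 km, bearing=177.1°
Leg 3: dist=8953.0 km, bearing=75.6°
Leg 4: dist=5882.1 km, bearing=63.2°
Leg 5: dist=11073.9 km, bearing=328.5°
Leg 6: dist=4881.9 km, bearing=319.1°
Total: 45195.8 km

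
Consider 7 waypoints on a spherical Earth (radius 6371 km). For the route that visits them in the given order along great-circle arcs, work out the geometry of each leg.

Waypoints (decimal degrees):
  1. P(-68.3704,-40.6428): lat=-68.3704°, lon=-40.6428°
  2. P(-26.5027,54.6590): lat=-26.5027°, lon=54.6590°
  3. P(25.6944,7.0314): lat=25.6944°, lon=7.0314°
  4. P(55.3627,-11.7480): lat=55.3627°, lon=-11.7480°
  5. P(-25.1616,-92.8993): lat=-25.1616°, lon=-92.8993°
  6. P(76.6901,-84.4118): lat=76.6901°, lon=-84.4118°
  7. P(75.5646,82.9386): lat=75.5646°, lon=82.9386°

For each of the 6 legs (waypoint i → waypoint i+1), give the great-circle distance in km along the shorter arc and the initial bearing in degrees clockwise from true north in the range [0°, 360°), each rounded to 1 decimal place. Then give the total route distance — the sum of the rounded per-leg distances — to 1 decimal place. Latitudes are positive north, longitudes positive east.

Leg 1: φ1=-1.1932886, φ2=-0.4625594, Δφ=0.7307292, Δλ=1.6633302 rad; a=sin²(Δφ/2)+cosφ1·cosφ2·sin²(Δλ/2)=0.3078310118; c=2·atan2(√a, √(1-a))=1.176305714; dist=6371·c=7494.244 ≈ 7494.2 km; running total=7494.2 km
Leg 1 bearing: y=sinΔλ·cosφ2=0.89108471, x=cosφ1·sinφ2-sinφ1·cosφ2·cosΔλ=-0.24135525; θ=atan2(y, x)=105.1553° ≈ 105.2°
Leg 2: φ1=-0.4625594, φ2=0.4484519, Δφ=0.9110113, Δλ=-0.8312584 rad; a=sin²(Δφ/2)+cosφ1·cosφ2·sin²(Δλ/2)=0.3249950878; c=2·atan2(√a, √(1-a))=1.213214735; dist=6371·c=7729.391 ≈ 7729.4 km; running total=15223.6 km
Leg 2 bearing: y=sinΔλ·cosφ2=-0.66572906, x=cosφ1·sinφ2-sinφ1·cosφ2·cosΔλ=0.65901286; θ=atan2(y, x)=-45.2905° <0 so +360° → 314.7095° ≈ 314.7°
Leg 3: φ1=0.4484519, φ2=0.9662614, Δφ=0.5178095, Δλ=-0.3277624 rad; a=sin²(Δφ/2)+cosφ1·cosφ2·sin²(Δλ/2)=0.0791801237; c=2·atan2(√a, √(1-a))=0.570483893; dist=6371·c=3634.553 ≈ 3634.6 km; running total=18858.2 km
Leg 3 bearing: y=sinΔλ·cosφ2=-0.18297575, x=cosφ1·sinφ2-sinφ1·cosφ2·cosΔλ=0.50809684; θ=atan2(y, x)=-19.8050° <0 so +360° → 340.1950° ≈ 340.2°
Leg 4: φ1=0.9662614, φ2=-0.4391528, Δφ=-1.4054142, Δλ=-1.4163574 rad; a=sin²(Δφ/2)+cosφ1·cosφ2·sin²(Δλ/2)=0.6353413482; c=2·atan2(√a, √(1-a))=1.844898458; dist=6371·c=11753.848 ≈ 11753.8 km; running total=30612.0 km
Leg 4 bearing: y=sinΔλ·cosφ2=-0.89433955, x=cosφ1·sinφ2-sinφ1·cosφ2·cosΔλ=-0.35621291; θ=atan2(y, x)=-111.7173° <0 so +360° → 248.2827° ≈ 248.3°
Leg 5: φ1=-0.4391528, φ2=1.3384947, Δφ=1.7776475, Δλ=0.1481348 rad; a=sin²(Δφ/2)+cosφ1·cosφ2·sin²(Δλ/2)=0.6038306591; c=2·atan2(√a, √(1-a))=1.779979878; dist=6371·c=11340.252 ≈ 11340.3 km; running total=41952.3 km
Leg 5 bearing: y=sinΔλ·cosφ2=0.03397870, x=cosφ1·sinφ2-sinφ1·cosφ2·cosΔλ=0.97761047; θ=atan2(y, x)=1.9906° ≈ 2.0°
Leg 6: φ1=1.3384947, φ2=1.3188511, Δφ=-0.0196437, Δλ=2.9208155 rad; a=sin²(Δφ/2)+cosφ1·cosφ2·sin²(Δλ/2)=0.0567905801; c=2·atan2(√a, √(1-a))=0.481246038; dist=6371·c=3066.019 ≈ 3066.0 km; running total=45018.3 km
Leg 6 bearing: y=sinΔλ·cosφ2=0.05459114, x=cosφ1·sinφ2-sinφ1·cosφ2·cosΔλ=0.45965362; θ=atan2(y, x)=6.7731° ≈ 6.8°

Leg 1: dist=7494.2 km, bearing=105.2°
Leg 2: dist=7729.4 km, bearing=314.7°
Leg 3: dist=3634.6 km, bearing=340.2°
Leg 4: dist=11753.8 km, bearing=248.3°
Leg 5: dist=11340.3 km, bearing=2.0°
Leg 6: dist=3066.0 km, bearing=6.8°
Total: 45018.3 km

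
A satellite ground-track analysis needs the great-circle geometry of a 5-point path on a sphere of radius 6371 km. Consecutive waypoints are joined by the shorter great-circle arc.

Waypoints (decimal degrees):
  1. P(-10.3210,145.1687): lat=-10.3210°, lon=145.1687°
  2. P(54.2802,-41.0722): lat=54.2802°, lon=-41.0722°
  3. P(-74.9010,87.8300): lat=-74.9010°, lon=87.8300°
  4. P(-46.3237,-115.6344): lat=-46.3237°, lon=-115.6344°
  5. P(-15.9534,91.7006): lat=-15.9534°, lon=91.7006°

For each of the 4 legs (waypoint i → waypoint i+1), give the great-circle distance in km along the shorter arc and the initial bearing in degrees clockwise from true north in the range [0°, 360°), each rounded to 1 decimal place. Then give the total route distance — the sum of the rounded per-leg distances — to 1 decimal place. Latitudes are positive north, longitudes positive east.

Leg 1: φ1=-0.1801354, φ2=0.9473682, Δφ=1.1275036, Δλ=-3.2505169 rad; a=sin²(Δφ/2)+cosφ1·cosφ2·sin²(Δλ/2)=0.8582151561; c=2·atan2(√a, √(1-a))=2.369468442; dist=6371·c=15095.883 ≈ 15095.9 km; running total=15095.9 km
Leg 1 bearing: y=sinΔλ·cosφ2=0.06346668, x=cosφ1·sinφ2-sinφ1·cosφ2·cosΔλ=0.69476585; θ=atan2(y, x)=5.2195° ≈ 5.2°
Leg 2: φ1=0.9473682, φ2=-1.3072691, Δφ=-2.2546373, Δλ=2.2497678 rad; a=sin²(Δφ/2)+cosφ1·cosφ2·sin²(Δλ/2)=0.9396787578; c=2·atan2(√a, √(1-a))=2.645307544; dist=6371·c=16853.254 ≈ 16853.3 km; running total=31949.2 km
Leg 2 bearing: y=sinΔλ·cosφ2=0.20271645, x=cosφ1·sinφ2-sinφ1·cosφ2·cosΔλ=-0.43085543; θ=atan2(y, x)=154.8031° ≈ 154.8°
Leg 3: φ1=-1.3072691, φ2=-0.8085011, Δφ=0.4987680, Δλ=-3.5511237 rad; a=sin²(Δφ/2)+cosφ1·cosφ2·sin²(Δλ/2)=0.2333644493; c=2·atan2(√a, √(1-a))=1.008333649; dist=6371·c=6424.094 ≈ 6424.1 km; running total=38373.3 km
Leg 3 bearing: y=sinΔλ·cosφ2=0.27497590, x=cosφ1·sinφ2-sinφ1·cosφ2·cosΔλ=-0.80000637; θ=atan2(y, x)=161.0313° ≈ 161.0°
Leg 4: φ1=-0.8085011, φ2=-0.2784394, Δφ=0.5300617, Δλ=3.6186784 rad; a=sin²(Δφ/2)+cosφ1·cosφ2·sin²(Δλ/2)=0.6955265790; c=2·atan2(√a, √(1-a))=1.972571921; dist=6371·c=12567.256 ≈ 12567.3 km; running total=50940.6 km
Leg 4 bearing: y=sinΔλ·cosφ2=-0.44150676, x=cosφ1·sinφ2-sinφ1·cosφ2·cosΔλ=-0.80755756; θ=atan2(y, x)=-151.3338° <0 so +360° → 208.6662° ≈ 208.7°

Leg 1: dist=15095.9 km, bearing=5.2°
Leg 2: dist=16853.3 km, bearing=154.8°
Leg 3: dist=6424.1 km, bearing=161.0°
Leg 4: dist=12567.3 km, bearing=208.7°
Total: 50940.6 km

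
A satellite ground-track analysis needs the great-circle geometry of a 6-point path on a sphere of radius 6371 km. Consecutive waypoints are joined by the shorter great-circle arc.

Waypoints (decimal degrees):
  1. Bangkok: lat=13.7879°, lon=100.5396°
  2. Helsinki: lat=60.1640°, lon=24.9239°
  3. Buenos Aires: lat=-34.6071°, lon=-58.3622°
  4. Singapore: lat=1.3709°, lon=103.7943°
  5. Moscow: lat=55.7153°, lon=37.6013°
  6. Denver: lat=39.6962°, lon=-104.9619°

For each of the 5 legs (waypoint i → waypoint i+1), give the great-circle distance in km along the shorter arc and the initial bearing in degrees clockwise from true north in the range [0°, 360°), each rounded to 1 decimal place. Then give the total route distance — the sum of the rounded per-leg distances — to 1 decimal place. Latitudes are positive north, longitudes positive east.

Leg 1: dist=7886.7 km, bearing=329.3°
Leg 2: dist=12944.2 km, bearing=245.9°
Leg 3: dist=15881.9 km, bearing=149.5°
Leg 4: dist=8416.9 km, bearing=327.9°
Leg 5: dist=8831.3 km, bearing=331.6°
Total: 53961.0 km

Leg 1: φ1=0.2406443, φ2=1.0500599, Δφ=0.8094156, Δλ=-1.3197429 rad; a=sin²(Δφ/2)+cosφ1·cosφ2·sin²(Δλ/2)=0.3366134422; c=2·atan2(√a, √(1-a))=1.237909097; dist=6371·c=7886.719 ≈ 7886.7 km; running total=7886.7 km
Leg 1 bearing: y=sinΔλ·cosφ2=-0.48192250, x=cosφ1·sinφ2-sinφ1·cosφ2·cosΔλ=0.81300063; θ=atan2(y, x)=-30.6582° <0 so +360° → 329.3418° ≈ 329.3°
Leg 2: φ1=1.0500599, φ2=-0.6040078, Δφ=-1.6540677, Δλ=-1.4536167 rad; a=sin²(Δφ/2)+cosφ1·cosφ2·sin²(Δλ/2)=0.7223959831; c=2·atan2(√a, √(1-a))=2.031738299; dist=6371·c=12944.205 ≈ 12944.2 km; running total=20830.9 km
Leg 2 bearing: y=sinΔλ·cosφ2=-0.81742167, x=cosφ1·sinφ2-sinφ1·cosφ2·cosΔλ=-0.36603541; θ=atan2(y, x)=-114.1225° <0 so +360° → 245.8775° ≈ 245.9°
Leg 3: φ1=-0.6040078, φ2=0.0239267, Δφ=0.6279346, Δλ=2.8301648 rad; a=sin²(Δφ/2)+cosφ1·cosφ2·sin²(Δλ/2)=0.8984188018; c=2·atan2(√a, √(1-a))=2.492839251; dist=6371·c=15881.879 ≈ 15881.9 km; running total=36712.8 km
Leg 3 bearing: y=sinΔλ·cosφ2=0.30633038, x=cosφ1·sinφ2-sinφ1·cosφ2·cosΔλ=-0.52077973; θ=atan2(y, x)=149.5353° ≈ 149.5°
Leg 4: φ1=0.0239267, φ2=0.9724154, Δφ=0.9484887, Δλ=-1.1552858 rad; a=sin²(Δφ/2)+cosφ1·cosφ2·sin²(Δλ/2)=0.3764576624; c=2·atan2(√a, √(1-a))=1.321125841; dist=6371·c=8416.893 ≈ 8416.9 km; running total=45129.7 km
Leg 4 bearing: y=sinΔλ·cosφ2=-0.51537397, x=cosφ1·sinφ2-sinφ1·cosφ2·cosΔλ=0.82057226; θ=atan2(y, x)=-32.1316° <0 so +360° → 327.8684° ≈ 327.9°
Leg 5: φ1=0.9724154, φ2=0.6928294, Δφ=-0.2795860, Δλ=-2.4881972 rad; a=sin²(Δφ/2)+cosφ1·cosφ2·sin²(Δλ/2)=0.4082078368; c=2·atan2(√a, √(1-a))=1.386164809; dist=6371·c=8831.256 ≈ 8831.3 km; running total=53961.0 km
Leg 5 bearing: y=sinΔλ·cosφ2=-0.46773293, x=cosφ1·sinφ2-sinφ1·cosφ2·cosΔλ=0.86459395; θ=atan2(y, x)=-28.4128° <0 so +360° → 331.5872° ≈ 331.6°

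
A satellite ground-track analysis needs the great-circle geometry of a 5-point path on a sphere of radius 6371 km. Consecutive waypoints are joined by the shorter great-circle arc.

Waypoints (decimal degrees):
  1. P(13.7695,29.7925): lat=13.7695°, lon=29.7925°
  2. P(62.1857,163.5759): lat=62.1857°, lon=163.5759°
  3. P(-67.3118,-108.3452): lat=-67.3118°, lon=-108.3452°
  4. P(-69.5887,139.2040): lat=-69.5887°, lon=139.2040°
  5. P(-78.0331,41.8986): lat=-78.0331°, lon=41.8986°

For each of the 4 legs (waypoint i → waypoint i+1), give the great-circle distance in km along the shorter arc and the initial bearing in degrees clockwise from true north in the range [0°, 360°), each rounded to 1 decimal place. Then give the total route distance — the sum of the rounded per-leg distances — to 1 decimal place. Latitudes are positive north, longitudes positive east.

Leg 1: dist=10665.3 km, bearing=19.8°
Leg 2: dist=16022.6 km, bearing=138.9°
Leg 3: dist=3956.2 km, bearing=213.6°
Leg 4: dist=2759.6 km, bearing=209.3°
Total: 33403.7 km

Leg 1: φ1=0.2403231, φ2=1.0853452, Δφ=0.8450221, Δλ=2.3349608 rad; a=sin²(Δφ/2)+cosφ1·cosφ2·sin²(Δλ/2)=0.5515328689; c=2·atan2(√a, √(1-a))=1.674045413; dist=6371·c=10665.343 ≈ 10665.3 km; running total=10665.3 km
Leg 1 bearing: y=sinΔλ·cosφ2=0.33687222, x=cosφ1·sinφ2-sinφ1·cosφ2·cosΔλ=0.93589239; θ=atan2(y, x)=19.7962° ≈ 19.8°
Leg 2: φ1=1.0853452, φ2=-1.1748125, Δφ=-2.2601577, Δλ=-4.7459185 rad; a=sin²(Δφ/2)+cosφ1·cosφ2·sin²(Δλ/2)=0.9049945328; c=2·atan2(√a, √(1-a))=2.514929797; dist=6371·c=16022.618 ≈ 16022.6 km; running total=26687.9 km
Leg 2 bearing: y=sinΔλ·cosφ2=0.38549924, x=cosφ1·sinφ2-sinφ1·cosφ2·cosΔλ=-0.44193670; θ=atan2(y, x)=138.9020° ≈ 138.9°
Leg 3: φ1=-1.1748125, φ2=-1.2145519, Δφ=-0.0397394, Δλ=4.3205486 rad; a=sin²(Δφ/2)+cosφ1·cosφ2·sin²(Δλ/2)=0.0933414503; c=2·atan2(√a, √(1-a))=0.620965480; dist=6371·c=3956.171 ≈ 3956.2 km; running total=30644.1 km
Leg 3 bearing: y=sinΔλ·cosφ2=-0.32232384, x=cosφ1·sinφ2-sinφ1·cosφ2·cosΔλ=-0.48437861; θ=atan2(y, x)=-146.3587° <0 so +360° → 213.6413° ≈ 213.6°
Leg 4: φ1=-1.2145519, φ2=-1.3619345, Δφ=-0.1473826, Δλ=-1.6982996 rad; a=sin²(Δφ/2)+cosφ1·cosφ2·sin²(Δλ/2)=0.0461749841; c=2·atan2(√a, √(1-a))=0.433145396; dist=6371·c=2759.569 ≈ 2759.6 km; running total=33403.7 km
Leg 4 bearing: y=sinΔλ·cosφ2=-0.20566343, x=cosφ1·sinφ2-sinφ1·cosφ2·cosΔλ=-0.36588792; θ=atan2(y, x)=-150.6599° <0 so +360° → 209.3401° ≈ 209.3°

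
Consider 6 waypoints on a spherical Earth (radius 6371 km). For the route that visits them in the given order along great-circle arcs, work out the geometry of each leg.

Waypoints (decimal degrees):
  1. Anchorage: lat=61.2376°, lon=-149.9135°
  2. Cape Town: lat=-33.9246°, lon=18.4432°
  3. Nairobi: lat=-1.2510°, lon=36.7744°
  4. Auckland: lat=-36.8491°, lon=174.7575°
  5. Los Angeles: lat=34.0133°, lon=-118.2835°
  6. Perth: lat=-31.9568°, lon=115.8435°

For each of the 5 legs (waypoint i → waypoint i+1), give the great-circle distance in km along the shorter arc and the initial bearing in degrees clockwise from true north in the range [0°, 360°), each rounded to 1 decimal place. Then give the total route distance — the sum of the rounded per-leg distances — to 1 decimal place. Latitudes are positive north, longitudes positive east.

Leg 1: dist=16865.9 km, bearing=20.7°
Leg 2: dist=4103.3 km, bearing=31.6°
Leg 3: dist=13959.5 km, bearing=138.8°
Leg 4: dist=10491.3 km, bearing=49.9°
Leg 5: dist=15021.1 km, bearing=256.9°
Total: 60441.1 km

Leg 1: φ1=1.0687977, φ2=-0.5920960, Δφ=-1.6608937, Δλ=2.9383787 rad; a=sin²(Δφ/2)+cosφ1·cosφ2·sin²(Δλ/2)=0.9401486976; c=2·atan2(√a, √(1-a))=2.647285021; dist=6371·c=16865.853 ≈ 16865.9 km; running total=16865.9 km
Leg 1 bearing: y=sinΔλ·cosφ2=0.16746320, x=cosφ1·sinφ2-sinφ1·cosφ2·cosΔλ=0.44388351; θ=atan2(y, x)=20.6699° ≈ 20.7°
Leg 2: φ1=-0.5920960, φ2=-0.0218341, Δφ=0.5702619, Δλ=0.3199398 rad; a=sin²(Δφ/2)+cosφ1·cosφ2·sin²(Δλ/2)=0.1001688497; c=2·atan2(√a, √(1-a))=0.644063730; dist=6371·c=4103.330 ≈ 4103.3 km; running total=20969.2 km
Leg 2 bearing: y=sinΔλ·cosφ2=0.31443445, x=cosφ1·sinφ2-sinφ1·cosφ2·cosΔλ=0.51153806; θ=atan2(y, x)=31.5784° ≈ 31.6°
Leg 3: φ1=-0.0218341, φ2=-0.6431381, Δφ=-0.6213041, Δλ=2.4082594 rad; a=sin²(Δφ/2)+cosφ1·cosφ2·sin²(Δλ/2)=0.7906424721; c=2·atan2(√a, √(1-a))=2.191103266; dist=6371·c=13959.519 ≈ 13959.5 km; running total=34928.7 km
Leg 3 bearing: y=sinΔλ·cosφ2=0.53562556, x=cosφ1·sinφ2-sinφ1·cosφ2·cosΔλ=-0.61254638; θ=atan2(y, x)=138.8328° ≈ 138.8°
Leg 4: φ1=-0.6431381, φ2=0.5936441, Δφ=1.2367822, Δλ=-5.1145303 rad; a=sin²(Δφ/2)+cosφ1·cosφ2·sin²(Δλ/2)=0.5379286576; c=2·atan2(√a, √(1-a))=1.646726582; dist=6371·c=10491.295 ≈ 10491.3 km; running total=45420.0 km
Leg 4 bearing: y=sinΔλ·cosφ2=0.76278164, x=cosφ1·sinφ2-sinφ1·cosφ2·cosΔλ=0.64219143; θ=atan2(y, x)=49.9057° ≈ 49.9°
Leg 5: φ1=0.5936441, φ2=-0.5577514, Δφ=-1.1513955, Δλ=4.0862870 rad; a=sin²(Δφ/2)+cosφ1·cosφ2·sin²(Δλ/2)=0.8540947292; c=2·atan2(√a, √(1-a))=2.357726802; dist=6371·c=15021.077 ≈ 15021.1 km; running total=60441.1 km
Leg 5 bearing: y=sinΔλ·cosφ2=-0.68751210, x=cosφ1·sinφ2-sinφ1·cosφ2·cosΔλ=-0.16060763; θ=atan2(y, x)=-103.1489° <0 so +360° → 256.8511° ≈ 256.9°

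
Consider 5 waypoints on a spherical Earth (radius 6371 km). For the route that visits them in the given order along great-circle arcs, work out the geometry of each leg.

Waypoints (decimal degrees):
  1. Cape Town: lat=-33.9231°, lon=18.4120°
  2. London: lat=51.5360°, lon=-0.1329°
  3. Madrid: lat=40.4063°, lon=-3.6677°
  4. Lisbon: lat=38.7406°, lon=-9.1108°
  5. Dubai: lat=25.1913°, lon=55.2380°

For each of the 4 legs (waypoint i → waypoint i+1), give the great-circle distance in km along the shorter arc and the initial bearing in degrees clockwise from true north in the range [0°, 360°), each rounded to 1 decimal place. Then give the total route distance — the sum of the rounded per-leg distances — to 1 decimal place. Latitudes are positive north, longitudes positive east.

Leg 1: dist=9673.7 km, bearing=348.6°
Leg 2: dist=1267.0 km, bearing=193.7°
Leg 3: dist=501.8 km, bearing=250.1°
Leg 4: dist=6128.7 km, bearing=83.9°
Total: 17571.2 km

Leg 1: φ1=-0.5920698, φ2=0.8994729, Δφ=1.4915427, Δλ=-0.3236696 rad; a=sin²(Δφ/2)+cosφ1·cosφ2·sin²(Δλ/2)=0.4738151753; c=2·atan2(√a, √(1-a))=1.518402710; dist=6371·c=9673.744 ≈ 9673.7 km; running total=9673.7 km
Leg 1 bearing: y=sinΔλ·cosφ2=-0.19783293, x=cosφ1·sinφ2-sinφ1·cosφ2·cosΔλ=0.97883582; θ=atan2(y, x)=-11.4262° <0 so +360° → 348.5738° ≈ 348.6°
Leg 2: φ1=0.8994729, φ2=0.7052230, Δφ=-0.1942499, Δλ=-0.0616939 rad; a=sin²(Δφ/2)+cosφ1·cosφ2·sin²(Δλ/2)=0.0098541832; c=2·atan2(√a, √(1-a))=0.198864000; dist=6371·c=1266.963 ≈ 1267.0 km; running total=10940.7 km
Leg 2 bearing: y=sinΔλ·cosφ2=-0.04694808, x=cosφ1·sinφ2-sinφ1·cosφ2·cosΔλ=-0.19189630; θ=atan2(y, x)=-166.2524° <0 so +360° → 193.7476° ≈ 193.7°
Leg 3: φ1=0.7052230, φ2=0.6761510, Δφ=-0.0290719, Δλ=-0.0950000 rad; a=sin²(Δφ/2)+cosφ1·cosφ2·sin²(Δλ/2)=0.0015503374; c=2·atan2(√a, √(1-a))=0.078769009; dist=6371·c=501.837 ≈ 501.8 km; running total=11442.5 km
Leg 3 bearing: y=sinΔλ·cosφ2=-0.07398739, x=cosφ1·sinφ2-sinφ1·cosφ2·cosΔλ=-0.02678809; θ=atan2(y, x)=-109.9034° <0 so +360° → 250.0966° ≈ 250.1°
Leg 4: φ1=0.6761510, φ2=0.4396711, Δφ=-0.2364799, Δλ=1.1230984 rad; a=sin²(Δφ/2)+cosφ1·cosφ2·sin²(Δλ/2)=0.2140493639; c=2·atan2(√a, √(1-a))=0.961974626; dist=6371·c=6128.740 ≈ 6128.7 km; running total=17571.2 km
Leg 4 bearing: y=sinΔλ·cosφ2=0.81571104, x=cosφ1·sinφ2-sinφ1·cosφ2·cosΔλ=0.08685866; θ=atan2(y, x)=83.9219° ≈ 83.9°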